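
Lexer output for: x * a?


Scan left to right, longest-match per lexeme
Tokens: ID(x), OP(*), ID(a)


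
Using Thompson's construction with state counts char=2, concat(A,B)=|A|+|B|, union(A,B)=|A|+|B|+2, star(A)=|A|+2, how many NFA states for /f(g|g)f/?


Syntax tree has 4 char leaf(s), 1 union(s), 0 star(s)
chars contribute 4×2 = 8; each union adds +2; each star adds +2
Total: 8 + 2 + 0 = 10 states


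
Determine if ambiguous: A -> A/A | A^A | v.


'v/v^v' has two parse trees (no precedence encoded between / and ^)
Ambiguous


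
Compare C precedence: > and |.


'>' is relational (level 7); '|' is bitwise OR (level 3)
Higher level binds tighter
'>' has higher precedence than '|'


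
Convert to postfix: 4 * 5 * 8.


Left to right (same or higher precedence on left)
Postfix: 4 5 * 8 *


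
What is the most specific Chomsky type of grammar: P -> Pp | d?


Left-linear: every RHS is a terminal or one nonterminal followed by a terminal
Classification: Type 3 (Regular)


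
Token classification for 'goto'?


Pattern: reserved word
Type: KEYWORD


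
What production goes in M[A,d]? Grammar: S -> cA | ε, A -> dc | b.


For [A, d]: 'd' ∈ FIRST(dc)
Entry: A -> dc


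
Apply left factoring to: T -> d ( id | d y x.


Common prefix: 'd'
Factored: T -> d T', T' -> ( id | y x


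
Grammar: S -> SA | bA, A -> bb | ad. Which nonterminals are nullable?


A nonterminal is nullable iff some alternative derives ε (directly, or every symbol in it is nullable)
Nullable: {}


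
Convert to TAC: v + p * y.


Break into single-operator statements:
t1 = p * y
t2 = v + t1


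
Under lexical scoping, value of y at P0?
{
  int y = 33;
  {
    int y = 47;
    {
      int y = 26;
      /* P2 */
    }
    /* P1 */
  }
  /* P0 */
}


y declared in the same block as P0
y = 33


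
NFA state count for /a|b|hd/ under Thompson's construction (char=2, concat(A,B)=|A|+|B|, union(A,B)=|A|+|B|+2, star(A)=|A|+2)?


Syntax tree has 4 char leaf(s), 2 union(s), 0 star(s)
chars contribute 4×2 = 8; each union adds +2; each star adds +2
Total: 8 + 4 + 0 = 12 states


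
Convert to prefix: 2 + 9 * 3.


'*' binds tighter: tree is (+ 2 (* 9 3))
Prefix: + 2 * 9 3


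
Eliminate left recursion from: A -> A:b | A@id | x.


Left-recursive alternatives: A:b, A@id; non-recursive: x
Introduce A': A -> xA', A' -> :bA' | @idA' | ε


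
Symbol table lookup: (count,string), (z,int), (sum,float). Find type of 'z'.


Lookup 'z' → type int


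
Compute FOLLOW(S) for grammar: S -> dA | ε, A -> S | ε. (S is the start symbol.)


$ ∈ FOLLOW(S). For each A -> αBβ: add FIRST(β)\{ε} to FOLLOW(B); if β nullable, add FOLLOW(A).
FOLLOW(S) = {$}


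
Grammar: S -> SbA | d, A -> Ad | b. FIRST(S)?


Per alternative of S: FIRST(SbA) = {d}; FIRST(d) = {d}
FIRST(S) = {d}


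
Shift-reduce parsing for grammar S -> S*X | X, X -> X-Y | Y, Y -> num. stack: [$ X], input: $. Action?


lookahead ∉ {-} so X won't extend; reduce S -> X
Action: reduce (S -> X)


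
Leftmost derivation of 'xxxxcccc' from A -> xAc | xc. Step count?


Derivation: A => xAc => xxAcc => xxxAccc => xxxxcccc
Steps: 4


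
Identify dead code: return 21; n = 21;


statement follows a return and is unreachable
Dead: 'n = 21'


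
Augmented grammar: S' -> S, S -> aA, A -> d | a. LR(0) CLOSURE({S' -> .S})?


Start: S' -> .S
For each item with dot before a nonterminal B, add B -> .γ for every B-production
Closure: [S' -> .S, S -> .aA]


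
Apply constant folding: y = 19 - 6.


19 - 6 = 13 at compile time
Optimized: y = 13


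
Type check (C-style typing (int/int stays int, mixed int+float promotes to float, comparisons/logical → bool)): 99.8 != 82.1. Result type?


Operand types: float != float
Rule: comparison yields bool
Result type: bool


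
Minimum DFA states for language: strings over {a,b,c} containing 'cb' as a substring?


KMP-style automaton: 2 progress states + 1 absorbing accept = 3
Minimal DFA: 3 states


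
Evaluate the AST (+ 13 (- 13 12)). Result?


Evaluate inner: (- 13 12) = 1
Evaluate root: (+ 13 1) = 14
Result: 14


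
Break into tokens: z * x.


Scan left to right, longest-match per lexeme
Tokens: ID(z), OP(*), ID(x)


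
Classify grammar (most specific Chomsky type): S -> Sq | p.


Left-linear: every RHS is a terminal or one nonterminal followed by a terminal
Classification: Type 3 (Regular)


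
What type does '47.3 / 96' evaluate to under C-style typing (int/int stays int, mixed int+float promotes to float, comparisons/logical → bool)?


Operand types: float / int
Rule: mixed int/float promotes to float; int/int stays int
Result type: float


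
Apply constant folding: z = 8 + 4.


8 + 4 = 12 at compile time
Optimized: z = 12


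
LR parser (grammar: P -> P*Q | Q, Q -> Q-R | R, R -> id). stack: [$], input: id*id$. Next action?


no handle on stack; shift 'id'
Action: shift


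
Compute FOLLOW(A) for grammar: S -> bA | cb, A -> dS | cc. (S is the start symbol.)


$ ∈ FOLLOW(S). For each A -> αBβ: add FIRST(β)\{ε} to FOLLOW(B); if β nullable, add FOLLOW(A).
FOLLOW(A) = {$}


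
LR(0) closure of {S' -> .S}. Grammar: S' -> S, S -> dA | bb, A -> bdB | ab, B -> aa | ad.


Start: S' -> .S
For each item with dot before a nonterminal B, add B -> .γ for every B-production
Closure: [S' -> .S, S -> .dA, S -> .bb]


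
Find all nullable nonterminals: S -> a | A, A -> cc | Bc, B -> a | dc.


A nonterminal is nullable iff some alternative derives ε (directly, or every symbol in it is nullable)
Nullable: {}


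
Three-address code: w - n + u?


Break into single-operator statements:
t1 = w - n
t2 = t1 + u


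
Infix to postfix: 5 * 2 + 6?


Left to right (same or higher precedence on left)
Postfix: 5 2 * 6 +


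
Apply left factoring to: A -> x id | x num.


Common prefix: 'x'
Factored: A -> x A', A' -> id | num


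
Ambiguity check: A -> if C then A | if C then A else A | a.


dangling else: 'if C then if C then a else a' parses two ways
Ambiguous


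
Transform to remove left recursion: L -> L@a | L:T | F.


Left-recursive alternatives: L@a, L:T; non-recursive: F
Introduce L': L -> FL', L' -> @aL' | :TL' | ε


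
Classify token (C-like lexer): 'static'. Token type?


Pattern: reserved word
Type: KEYWORD


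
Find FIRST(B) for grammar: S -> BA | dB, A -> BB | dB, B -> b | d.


Per alternative of B: FIRST(b) = {b}; FIRST(d) = {d}
FIRST(B) = {b, d}


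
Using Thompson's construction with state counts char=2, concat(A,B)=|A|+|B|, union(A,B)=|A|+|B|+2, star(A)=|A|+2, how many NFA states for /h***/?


Syntax tree has 1 char leaf(s), 0 union(s), 3 star(s)
chars contribute 1×2 = 2; each union adds +2; each star adds +2
Total: 2 + 0 + 6 = 8 states


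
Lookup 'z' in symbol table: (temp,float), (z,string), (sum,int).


Lookup 'z' → type string


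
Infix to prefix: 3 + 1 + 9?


left-to-right (same/higher precedence on left): tree is (+ (+ 3 1) 9)
Prefix: + + 3 1 9


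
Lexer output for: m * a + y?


Scan left to right, longest-match per lexeme
Tokens: ID(m), OP(*), ID(a), OP(+), ID(y)


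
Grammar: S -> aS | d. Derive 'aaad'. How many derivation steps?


Derivation: S => aS => aaS => aaaS => aaad
Steps: 4


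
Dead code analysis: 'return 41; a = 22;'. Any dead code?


statement follows a return and is unreachable
Dead: 'a = 22'


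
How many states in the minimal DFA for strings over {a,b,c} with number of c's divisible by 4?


Track (count of c) mod 4: states 0..3, accept at 0
Minimal DFA: 4 states


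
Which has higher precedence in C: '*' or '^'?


'*' is multiplicative (level 10); '^' is bitwise XOR (level 4)
Higher level binds tighter
'*' has higher precedence than '^'


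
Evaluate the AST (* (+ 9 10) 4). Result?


Evaluate inner: (+ 9 10) = 19
Evaluate root: (* 19 4) = 76
Result: 76


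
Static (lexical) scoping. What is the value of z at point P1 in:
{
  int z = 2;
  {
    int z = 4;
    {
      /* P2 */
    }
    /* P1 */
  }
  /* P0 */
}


z declared in the same block as P1
z = 4


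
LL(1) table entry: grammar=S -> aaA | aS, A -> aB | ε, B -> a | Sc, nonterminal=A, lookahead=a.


For [A, a]: 'a' ∈ FIRST(aB)
Entry: A -> aB


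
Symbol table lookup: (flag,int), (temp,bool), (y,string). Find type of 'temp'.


Lookup 'temp' → type bool


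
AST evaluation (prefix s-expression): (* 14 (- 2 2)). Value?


Evaluate inner: (- 2 2) = 0
Evaluate root: (* 14 0) = 0
Result: 0


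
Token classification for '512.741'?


Pattern: digits with a decimal point
Type: FLOAT_LITERAL


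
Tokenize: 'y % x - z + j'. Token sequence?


Scan left to right, longest-match per lexeme
Tokens: ID(y), OP(%), ID(x), OP(-), ID(z), OP(+), ID(j)


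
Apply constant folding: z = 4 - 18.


4 - 18 = -14 at compile time
Optimized: z = -14


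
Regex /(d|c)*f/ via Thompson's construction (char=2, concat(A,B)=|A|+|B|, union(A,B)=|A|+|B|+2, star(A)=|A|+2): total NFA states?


Syntax tree has 3 char leaf(s), 1 union(s), 1 star(s)
chars contribute 3×2 = 6; each union adds +2; each star adds +2
Total: 6 + 2 + 2 = 10 states


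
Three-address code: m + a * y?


Break into single-operator statements:
t1 = a * y
t2 = m + t1


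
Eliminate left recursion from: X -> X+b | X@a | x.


Left-recursive alternatives: X+b, X@a; non-recursive: x
Introduce X': X -> xX', X' -> +bX' | @aX' | ε


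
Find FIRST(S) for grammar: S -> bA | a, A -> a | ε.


Per alternative of S: FIRST(bA) = {b}; FIRST(a) = {a}
FIRST(S) = {a, b}


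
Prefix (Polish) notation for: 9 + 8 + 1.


left-to-right (same/higher precedence on left): tree is (+ (+ 9 8) 1)
Prefix: + + 9 8 1


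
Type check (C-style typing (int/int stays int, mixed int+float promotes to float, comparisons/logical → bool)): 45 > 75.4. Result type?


Operand types: int > float
Rule: comparison yields bool
Result type: bool


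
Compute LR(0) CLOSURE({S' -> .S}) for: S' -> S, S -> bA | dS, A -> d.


Start: S' -> .S
For each item with dot before a nonterminal B, add B -> .γ for every B-production
Closure: [S' -> .S, S -> .bA, S -> .dS]


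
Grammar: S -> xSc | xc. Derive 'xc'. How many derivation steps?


Derivation: S => xc
Steps: 1


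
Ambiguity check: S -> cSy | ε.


balanced c^n…y^n: each string has a unique parse
Unambiguous


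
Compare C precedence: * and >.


'*' is multiplicative (level 10); '>' is relational (level 7)
Higher level binds tighter
'*' has higher precedence than '>'


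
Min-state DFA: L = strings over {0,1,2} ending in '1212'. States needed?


Track the longest suffix of input matching a prefix of '1212': 5 classes (prefixes of length 0..4)
Minimal DFA: 5 states


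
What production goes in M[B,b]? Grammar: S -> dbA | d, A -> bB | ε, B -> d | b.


For [B, b]: 'b' ∈ FIRST(b)
Entry: B -> b


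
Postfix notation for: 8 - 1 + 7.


Left to right (same or higher precedence on left)
Postfix: 8 1 - 7 +


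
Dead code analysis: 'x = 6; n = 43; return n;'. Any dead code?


x is assigned but never read
Dead: 'x = 6'


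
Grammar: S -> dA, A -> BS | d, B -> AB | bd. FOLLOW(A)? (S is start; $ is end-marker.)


$ ∈ FOLLOW(S). For each A -> αBβ: add FIRST(β)\{ε} to FOLLOW(B); if β nullable, add FOLLOW(A).
FOLLOW(A) = {$, b, d}


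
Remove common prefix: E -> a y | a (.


Common prefix: 'a'
Factored: E -> a E', E' -> y | (


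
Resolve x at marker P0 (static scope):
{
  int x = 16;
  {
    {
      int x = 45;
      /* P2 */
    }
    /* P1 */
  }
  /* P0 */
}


x declared in the same block as P0
x = 16


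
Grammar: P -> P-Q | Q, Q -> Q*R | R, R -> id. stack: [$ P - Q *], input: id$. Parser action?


no handle; shift 'id'
Action: shift


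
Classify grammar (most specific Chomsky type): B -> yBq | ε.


Single nonterminal LHS, but y^n q^n is not regular
Classification: Type 2 (Context-Free)


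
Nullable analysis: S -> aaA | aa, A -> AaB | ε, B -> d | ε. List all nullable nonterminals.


A nonterminal is nullable iff some alternative derives ε (directly, or every symbol in it is nullable)
Nullable: {A, B}


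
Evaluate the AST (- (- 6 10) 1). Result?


Evaluate inner: (- 6 10) = -4
Evaluate root: (- -4 1) = -5
Result: -5


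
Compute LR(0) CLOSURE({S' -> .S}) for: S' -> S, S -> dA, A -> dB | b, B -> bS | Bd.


Start: S' -> .S
For each item with dot before a nonterminal B, add B -> .γ for every B-production
Closure: [S' -> .S, S -> .dA]


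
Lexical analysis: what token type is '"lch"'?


Pattern: double-quoted sequence
Type: STRING_LITERAL


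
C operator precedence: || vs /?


'/' is multiplicative (level 10); '||' is logical OR (level 1)
Higher level binds tighter
'/' has higher precedence than '||'


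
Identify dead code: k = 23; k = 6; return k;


first assignment to k is overwritten before any read
Dead: 'k = 23'


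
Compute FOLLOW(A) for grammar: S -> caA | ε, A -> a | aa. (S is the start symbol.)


$ ∈ FOLLOW(S). For each A -> αBβ: add FIRST(β)\{ε} to FOLLOW(B); if β nullable, add FOLLOW(A).
FOLLOW(A) = {$}


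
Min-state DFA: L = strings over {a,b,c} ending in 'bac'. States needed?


Track the longest suffix of input matching a prefix of 'bac': 4 classes (prefixes of length 0..3)
Minimal DFA: 4 states


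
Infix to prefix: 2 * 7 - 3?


left-to-right (same/higher precedence on left): tree is (- (* 2 7) 3)
Prefix: - * 2 7 3


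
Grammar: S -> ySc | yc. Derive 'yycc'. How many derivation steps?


Derivation: S => ySc => yycc
Steps: 2


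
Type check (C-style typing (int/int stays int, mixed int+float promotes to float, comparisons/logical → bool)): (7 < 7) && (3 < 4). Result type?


Operand types: bool && bool
Rule: logical operators take bool operands and yield bool
Result type: bool


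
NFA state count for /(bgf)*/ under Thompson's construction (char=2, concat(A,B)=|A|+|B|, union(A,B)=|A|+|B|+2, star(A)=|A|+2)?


Syntax tree has 3 char leaf(s), 0 union(s), 1 star(s)
chars contribute 3×2 = 6; each union adds +2; each star adds +2
Total: 6 + 0 + 2 = 8 states


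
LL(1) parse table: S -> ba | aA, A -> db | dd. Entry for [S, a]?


For [S, a]: 'a' ∈ FIRST(aA)
Entry: S -> aA


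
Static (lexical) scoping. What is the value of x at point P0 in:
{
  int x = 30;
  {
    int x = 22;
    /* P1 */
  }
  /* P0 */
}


x declared in the same block as P0
x = 30


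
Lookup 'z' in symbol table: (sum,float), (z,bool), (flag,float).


Lookup 'z' → type bool


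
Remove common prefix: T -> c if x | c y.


Common prefix: 'c'
Factored: T -> c T', T' -> if x | y


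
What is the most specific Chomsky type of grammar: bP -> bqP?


LHS has context (more than one symbol) and |LHS| ≤ |RHS|
Classification: Type 1 (Context-Sensitive)


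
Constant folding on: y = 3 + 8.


3 + 8 = 11 at compile time
Optimized: y = 11


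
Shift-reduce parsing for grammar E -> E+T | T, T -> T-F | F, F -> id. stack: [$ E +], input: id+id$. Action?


no handle ('E+' is not any RHS); shift 'id'
Action: shift


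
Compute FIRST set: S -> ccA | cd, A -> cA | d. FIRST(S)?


Per alternative of S: FIRST(ccA) = {c}; FIRST(cd) = {c}
FIRST(S) = {c}


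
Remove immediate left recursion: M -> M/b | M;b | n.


Left-recursive alternatives: M/b, M;b; non-recursive: n
Introduce M': M -> nM', M' -> /bM' | ;bM' | ε


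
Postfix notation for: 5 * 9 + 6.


Left to right (same or higher precedence on left)
Postfix: 5 9 * 6 +


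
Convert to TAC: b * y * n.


Break into single-operator statements:
t1 = b * y
t2 = t1 * n


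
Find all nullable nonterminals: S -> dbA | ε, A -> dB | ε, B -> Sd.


A nonterminal is nullable iff some alternative derives ε (directly, or every symbol in it is nullable)
Nullable: {A, S}


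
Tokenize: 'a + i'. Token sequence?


Scan left to right, longest-match per lexeme
Tokens: ID(a), OP(+), ID(i)


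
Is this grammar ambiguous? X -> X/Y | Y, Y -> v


precedence layered via separate nonterminal Y: deterministic
Unambiguous


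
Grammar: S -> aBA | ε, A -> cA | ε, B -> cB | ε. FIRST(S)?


Per alternative of S: FIRST(aBA) = {a}; FIRST(ε) = {ε}
FIRST(S) = {a, ε}


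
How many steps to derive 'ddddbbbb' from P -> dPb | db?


Derivation: P => dPb => ddPbb => dddPbbb => ddddbbbb
Steps: 4


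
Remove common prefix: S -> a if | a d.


Common prefix: 'a'
Factored: S -> a S', S' -> if | d


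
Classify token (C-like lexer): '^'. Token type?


Pattern: operator symbol
Type: OPERATOR


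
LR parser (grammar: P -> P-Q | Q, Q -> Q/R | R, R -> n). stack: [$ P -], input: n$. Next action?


no handle ('P-' is not any RHS); shift 'n'
Action: shift


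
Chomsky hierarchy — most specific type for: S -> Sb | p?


Left-linear: every RHS is a terminal or one nonterminal followed by a terminal
Classification: Type 3 (Regular)


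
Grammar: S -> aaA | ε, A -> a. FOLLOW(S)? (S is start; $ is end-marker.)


$ ∈ FOLLOW(S). For each A -> αBβ: add FIRST(β)\{ε} to FOLLOW(B); if β nullable, add FOLLOW(A).
FOLLOW(S) = {$}


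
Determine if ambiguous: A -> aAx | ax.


balanced a^n…x^n: each string has a unique parse
Unambiguous


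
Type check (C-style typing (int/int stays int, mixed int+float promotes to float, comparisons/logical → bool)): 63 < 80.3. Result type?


Operand types: int < float
Rule: comparison yields bool
Result type: bool


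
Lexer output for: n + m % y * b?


Scan left to right, longest-match per lexeme
Tokens: ID(n), OP(+), ID(m), OP(%), ID(y), OP(*), ID(b)


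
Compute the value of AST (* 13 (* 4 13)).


Evaluate inner: (* 4 13) = 52
Evaluate root: (* 13 52) = 676
Result: 676


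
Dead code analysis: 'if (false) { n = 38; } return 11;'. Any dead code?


condition is constant false, so the whole block is unreachable
Dead: 'if (false) { n = 38; }'


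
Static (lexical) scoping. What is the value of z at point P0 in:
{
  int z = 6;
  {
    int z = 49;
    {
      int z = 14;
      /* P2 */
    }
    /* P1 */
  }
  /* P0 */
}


z declared in the same block as P0
z = 6


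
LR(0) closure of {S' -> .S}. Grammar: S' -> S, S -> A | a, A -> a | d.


Start: S' -> .S
For each item with dot before a nonterminal B, add B -> .γ for every B-production
Closure: [S' -> .S, S -> .A, S -> .a, A -> .a, A -> .d]


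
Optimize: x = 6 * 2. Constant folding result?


6 * 2 = 12 at compile time
Optimized: x = 12


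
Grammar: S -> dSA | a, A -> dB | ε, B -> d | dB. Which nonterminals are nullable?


A nonterminal is nullable iff some alternative derives ε (directly, or every symbol in it is nullable)
Nullable: {A}


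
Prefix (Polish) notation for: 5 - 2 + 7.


left-to-right (same/higher precedence on left): tree is (+ (- 5 2) 7)
Prefix: + - 5 2 7


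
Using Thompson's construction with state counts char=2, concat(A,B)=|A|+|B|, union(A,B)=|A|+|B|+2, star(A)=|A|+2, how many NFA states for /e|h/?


Syntax tree has 2 char leaf(s), 1 union(s), 0 star(s)
chars contribute 2×2 = 4; each union adds +2; each star adds +2
Total: 4 + 2 + 0 = 6 states


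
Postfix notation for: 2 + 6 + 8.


Left to right (same or higher precedence on left)
Postfix: 2 6 + 8 +


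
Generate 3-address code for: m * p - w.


Break into single-operator statements:
t1 = m * p
t2 = t1 - w


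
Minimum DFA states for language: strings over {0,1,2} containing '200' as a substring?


KMP-style automaton: 3 progress states + 1 absorbing accept = 4
Minimal DFA: 4 states


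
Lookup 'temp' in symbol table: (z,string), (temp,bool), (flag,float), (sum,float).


Lookup 'temp' → type bool


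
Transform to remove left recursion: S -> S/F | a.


Left-recursive alternatives: S/F; non-recursive: a
Introduce S': S -> aS', S' -> /FS' | ε


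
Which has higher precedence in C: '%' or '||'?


'%' is multiplicative (level 10); '||' is logical OR (level 1)
Higher level binds tighter
'%' has higher precedence than '||'


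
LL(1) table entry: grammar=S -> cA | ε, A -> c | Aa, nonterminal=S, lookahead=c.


For [S, c]: 'c' ∈ FIRST(cA)
Entry: S -> cA


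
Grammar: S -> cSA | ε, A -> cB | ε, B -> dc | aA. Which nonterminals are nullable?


A nonterminal is nullable iff some alternative derives ε (directly, or every symbol in it is nullable)
Nullable: {A, S}


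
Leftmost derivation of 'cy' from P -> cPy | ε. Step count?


Derivation: P => cPy => cy
Steps: 2


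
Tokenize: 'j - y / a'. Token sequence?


Scan left to right, longest-match per lexeme
Tokens: ID(j), OP(-), ID(y), OP(/), ID(a)


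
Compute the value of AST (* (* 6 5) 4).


Evaluate inner: (* 6 5) = 30
Evaluate root: (* 30 4) = 120
Result: 120


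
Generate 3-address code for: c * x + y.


Break into single-operator statements:
t1 = c * x
t2 = t1 + y


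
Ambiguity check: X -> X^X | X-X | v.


'v^v-v' has two parse trees (no precedence encoded between ^ and -)
Ambiguous


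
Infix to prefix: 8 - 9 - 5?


left-to-right (same/higher precedence on left): tree is (- (- 8 9) 5)
Prefix: - - 8 9 5


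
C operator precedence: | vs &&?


'|' is bitwise OR (level 3); '&&' is logical AND (level 2)
Higher level binds tighter
'|' has higher precedence than '&&'


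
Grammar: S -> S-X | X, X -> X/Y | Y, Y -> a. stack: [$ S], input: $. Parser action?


start symbol S on stack, input exhausted
Action: accept


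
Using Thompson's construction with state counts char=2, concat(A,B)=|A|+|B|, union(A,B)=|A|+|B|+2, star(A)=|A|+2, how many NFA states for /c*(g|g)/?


Syntax tree has 3 char leaf(s), 1 union(s), 1 star(s)
chars contribute 3×2 = 6; each union adds +2; each star adds +2
Total: 6 + 2 + 2 = 10 states


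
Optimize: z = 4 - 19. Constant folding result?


4 - 19 = -15 at compile time
Optimized: z = -15


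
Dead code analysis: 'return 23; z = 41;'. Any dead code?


statement follows a return and is unreachable
Dead: 'z = 41'


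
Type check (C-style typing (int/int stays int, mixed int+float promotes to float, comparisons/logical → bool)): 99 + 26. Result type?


Operand types: int + int
Rule: mixed int/float promotes to float; int/int stays int
Result type: int


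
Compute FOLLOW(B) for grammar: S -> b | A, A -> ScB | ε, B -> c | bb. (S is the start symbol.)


$ ∈ FOLLOW(S). For each A -> αBβ: add FIRST(β)\{ε} to FOLLOW(B); if β nullable, add FOLLOW(A).
FOLLOW(B) = {$, c}


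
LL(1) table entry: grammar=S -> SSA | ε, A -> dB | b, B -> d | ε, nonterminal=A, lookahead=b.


For [A, b]: 'b' ∈ FIRST(b)
Entry: A -> b


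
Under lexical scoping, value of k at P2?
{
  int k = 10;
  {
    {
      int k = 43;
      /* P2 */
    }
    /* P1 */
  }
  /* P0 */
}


k declared in the same block as P2
k = 43


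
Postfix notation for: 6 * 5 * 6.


Left to right (same or higher precedence on left)
Postfix: 6 5 * 6 *


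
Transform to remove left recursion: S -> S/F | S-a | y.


Left-recursive alternatives: S/F, S-a; non-recursive: y
Introduce S': S -> yS', S' -> /FS' | -aS' | ε


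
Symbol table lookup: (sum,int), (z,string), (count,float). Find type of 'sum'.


Lookup 'sum' → type int


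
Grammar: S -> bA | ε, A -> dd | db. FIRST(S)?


Per alternative of S: FIRST(bA) = {b}; FIRST(ε) = {ε}
FIRST(S) = {b, ε}


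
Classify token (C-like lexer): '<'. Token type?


Pattern: operator symbol
Type: OPERATOR


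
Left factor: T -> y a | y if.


Common prefix: 'y'
Factored: T -> y T', T' -> a | if


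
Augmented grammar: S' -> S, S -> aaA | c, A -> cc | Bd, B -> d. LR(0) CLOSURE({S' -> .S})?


Start: S' -> .S
For each item with dot before a nonterminal B, add B -> .γ for every B-production
Closure: [S' -> .S, S -> .aaA, S -> .c]


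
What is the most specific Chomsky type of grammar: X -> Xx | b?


Left-linear: every RHS is a terminal or one nonterminal followed by a terminal
Classification: Type 3 (Regular)


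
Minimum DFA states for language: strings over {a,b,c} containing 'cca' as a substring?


KMP-style automaton: 3 progress states + 1 absorbing accept = 4
Minimal DFA: 4 states


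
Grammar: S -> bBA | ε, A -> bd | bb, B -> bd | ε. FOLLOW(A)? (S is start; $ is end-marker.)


$ ∈ FOLLOW(S). For each A -> αBβ: add FIRST(β)\{ε} to FOLLOW(B); if β nullable, add FOLLOW(A).
FOLLOW(A) = {$}


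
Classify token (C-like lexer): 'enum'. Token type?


Pattern: reserved word
Type: KEYWORD


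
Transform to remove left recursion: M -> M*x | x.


Left-recursive alternatives: M*x; non-recursive: x
Introduce M': M -> xM', M' -> *xM' | ε


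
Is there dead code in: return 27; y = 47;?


statement follows a return and is unreachable
Dead: 'y = 47'


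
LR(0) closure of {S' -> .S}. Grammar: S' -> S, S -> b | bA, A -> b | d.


Start: S' -> .S
For each item with dot before a nonterminal B, add B -> .γ for every B-production
Closure: [S' -> .S, S -> .b, S -> .bA]


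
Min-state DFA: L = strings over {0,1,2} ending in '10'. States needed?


Track the longest suffix of input matching a prefix of '10': 3 classes (prefixes of length 0..2)
Minimal DFA: 3 states


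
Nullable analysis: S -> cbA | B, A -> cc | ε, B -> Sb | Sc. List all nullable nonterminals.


A nonterminal is nullable iff some alternative derives ε (directly, or every symbol in it is nullable)
Nullable: {A}


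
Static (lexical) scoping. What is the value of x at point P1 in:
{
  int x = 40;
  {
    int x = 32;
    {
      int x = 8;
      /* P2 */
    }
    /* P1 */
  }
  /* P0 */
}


x declared in the same block as P1
x = 32


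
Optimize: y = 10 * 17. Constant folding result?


10 * 17 = 170 at compile time
Optimized: y = 170


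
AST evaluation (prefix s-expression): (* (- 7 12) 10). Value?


Evaluate inner: (- 7 12) = -5
Evaluate root: (* -5 10) = -50
Result: -50


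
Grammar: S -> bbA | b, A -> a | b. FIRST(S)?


Per alternative of S: FIRST(bbA) = {b}; FIRST(b) = {b}
FIRST(S) = {b}


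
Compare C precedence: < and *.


'*' is multiplicative (level 10); '<' is relational (level 7)
Higher level binds tighter
'*' has higher precedence than '<'


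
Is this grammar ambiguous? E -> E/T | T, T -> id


precedence layered via separate nonterminal T: deterministic
Unambiguous


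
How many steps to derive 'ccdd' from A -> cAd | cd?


Derivation: A => cAd => ccdd
Steps: 2


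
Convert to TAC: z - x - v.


Break into single-operator statements:
t1 = z - x
t2 = t1 - v


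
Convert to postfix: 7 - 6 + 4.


Left to right (same or higher precedence on left)
Postfix: 7 6 - 4 +


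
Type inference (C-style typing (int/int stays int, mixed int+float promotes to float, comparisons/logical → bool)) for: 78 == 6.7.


Operand types: int == float
Rule: comparison yields bool
Result type: bool


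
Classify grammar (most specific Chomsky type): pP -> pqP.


LHS has context (more than one symbol) and |LHS| ≤ |RHS|
Classification: Type 1 (Context-Sensitive)


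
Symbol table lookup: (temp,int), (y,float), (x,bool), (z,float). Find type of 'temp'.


Lookup 'temp' → type int


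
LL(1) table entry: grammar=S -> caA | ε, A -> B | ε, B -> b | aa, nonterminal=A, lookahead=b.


For [A, b]: 'b' ∈ FIRST(B)
Entry: A -> B


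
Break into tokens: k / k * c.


Scan left to right, longest-match per lexeme
Tokens: ID(k), OP(/), ID(k), OP(*), ID(c)


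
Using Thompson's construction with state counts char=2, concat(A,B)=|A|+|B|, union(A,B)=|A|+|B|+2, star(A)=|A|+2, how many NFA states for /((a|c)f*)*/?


Syntax tree has 3 char leaf(s), 1 union(s), 2 star(s)
chars contribute 3×2 = 6; each union adds +2; each star adds +2
Total: 6 + 2 + 4 = 12 states


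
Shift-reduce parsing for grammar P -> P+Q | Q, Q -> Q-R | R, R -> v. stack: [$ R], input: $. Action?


'R' (not preceded by Q-) is the handle for Q -> R
Action: reduce (Q -> R)


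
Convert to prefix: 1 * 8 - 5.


left-to-right (same/higher precedence on left): tree is (- (* 1 8) 5)
Prefix: - * 1 8 5


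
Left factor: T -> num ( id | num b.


Common prefix: 'num'
Factored: T -> num T', T' -> ( id | b


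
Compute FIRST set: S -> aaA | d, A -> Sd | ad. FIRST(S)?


Per alternative of S: FIRST(aaA) = {a}; FIRST(d) = {d}
FIRST(S) = {a, d}


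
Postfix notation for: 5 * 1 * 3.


Left to right (same or higher precedence on left)
Postfix: 5 1 * 3 *


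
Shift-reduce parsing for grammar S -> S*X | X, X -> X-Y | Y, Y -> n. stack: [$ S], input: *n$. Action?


shift '*' to continue S -> S*X
Action: shift


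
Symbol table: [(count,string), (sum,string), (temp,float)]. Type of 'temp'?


Lookup 'temp' → type float


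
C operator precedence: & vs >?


'>' is relational (level 7); '&' is bitwise AND (level 5)
Higher level binds tighter
'>' has higher precedence than '&'


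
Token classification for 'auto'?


Pattern: reserved word
Type: KEYWORD


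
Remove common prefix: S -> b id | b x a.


Common prefix: 'b'
Factored: S -> b S', S' -> id | x a


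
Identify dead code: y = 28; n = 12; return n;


y is assigned but never read
Dead: 'y = 28'


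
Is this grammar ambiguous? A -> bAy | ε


balanced b^n…y^n: each string has a unique parse
Unambiguous


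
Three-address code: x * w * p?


Break into single-operator statements:
t1 = x * w
t2 = t1 * p


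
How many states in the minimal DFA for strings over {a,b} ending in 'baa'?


Track the longest suffix of input matching a prefix of 'baa': 4 classes (prefixes of length 0..3)
Minimal DFA: 4 states


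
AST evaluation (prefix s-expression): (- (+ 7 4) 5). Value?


Evaluate inner: (+ 7 4) = 11
Evaluate root: (- 11 5) = 6
Result: 6


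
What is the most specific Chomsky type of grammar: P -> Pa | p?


Left-linear: every RHS is a terminal or one nonterminal followed by a terminal
Classification: Type 3 (Regular)


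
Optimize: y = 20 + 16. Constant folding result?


20 + 16 = 36 at compile time
Optimized: y = 36


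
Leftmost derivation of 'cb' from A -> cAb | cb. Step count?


Derivation: A => cb
Steps: 1


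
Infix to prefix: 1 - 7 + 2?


left-to-right (same/higher precedence on left): tree is (+ (- 1 7) 2)
Prefix: + - 1 7 2


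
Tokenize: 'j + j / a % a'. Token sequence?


Scan left to right, longest-match per lexeme
Tokens: ID(j), OP(+), ID(j), OP(/), ID(a), OP(%), ID(a)


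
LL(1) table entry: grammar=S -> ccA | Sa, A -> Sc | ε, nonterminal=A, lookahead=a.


For [A, a]: ε is nullable and 'a' ∈ FOLLOW(A)
Entry: A -> ε


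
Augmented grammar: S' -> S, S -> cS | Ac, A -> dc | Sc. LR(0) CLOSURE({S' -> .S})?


Start: S' -> .S
For each item with dot before a nonterminal B, add B -> .γ for every B-production
Closure: [S' -> .S, S -> .cS, S -> .Ac, A -> .dc, A -> .Sc]


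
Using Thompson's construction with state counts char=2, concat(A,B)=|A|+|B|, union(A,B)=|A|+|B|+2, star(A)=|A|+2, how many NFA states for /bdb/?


Syntax tree has 3 char leaf(s), 0 union(s), 0 star(s)
chars contribute 3×2 = 6; each union adds +2; each star adds +2
Total: 6 + 0 + 0 = 6 states


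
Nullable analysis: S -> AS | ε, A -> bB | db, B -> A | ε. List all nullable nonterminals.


A nonterminal is nullable iff some alternative derives ε (directly, or every symbol in it is nullable)
Nullable: {B, S}


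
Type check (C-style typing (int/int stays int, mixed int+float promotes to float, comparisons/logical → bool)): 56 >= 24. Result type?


Operand types: int >= int
Rule: comparison yields bool
Result type: bool


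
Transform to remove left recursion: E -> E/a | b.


Left-recursive alternatives: E/a; non-recursive: b
Introduce E': E -> bE', E' -> /aE' | ε


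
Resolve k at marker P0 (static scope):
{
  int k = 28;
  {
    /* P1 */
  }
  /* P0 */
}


k declared in the same block as P0
k = 28


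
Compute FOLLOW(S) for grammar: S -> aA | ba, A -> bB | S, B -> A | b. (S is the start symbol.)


$ ∈ FOLLOW(S). For each A -> αBβ: add FIRST(β)\{ε} to FOLLOW(B); if β nullable, add FOLLOW(A).
FOLLOW(S) = {$}


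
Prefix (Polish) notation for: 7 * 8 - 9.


left-to-right (same/higher precedence on left): tree is (- (* 7 8) 9)
Prefix: - * 7 8 9


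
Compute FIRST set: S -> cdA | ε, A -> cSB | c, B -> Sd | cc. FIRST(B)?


Per alternative of B: FIRST(Sd) = {c, d}; FIRST(cc) = {c}
FIRST(B) = {c, d}


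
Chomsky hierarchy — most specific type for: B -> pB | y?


Right-linear: every RHS is a terminal or a terminal followed by one nonterminal
Classification: Type 3 (Regular)


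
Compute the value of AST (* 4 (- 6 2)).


Evaluate inner: (- 6 2) = 4
Evaluate root: (* 4 4) = 16
Result: 16


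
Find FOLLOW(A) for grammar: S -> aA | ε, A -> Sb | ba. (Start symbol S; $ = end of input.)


$ ∈ FOLLOW(S). For each A -> αBβ: add FIRST(β)\{ε} to FOLLOW(B); if β nullable, add FOLLOW(A).
FOLLOW(A) = {$, b}


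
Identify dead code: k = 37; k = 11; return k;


first assignment to k is overwritten before any read
Dead: 'k = 37'


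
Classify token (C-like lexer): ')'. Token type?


Pattern: delimiter/punctuation
Type: PUNCTUATION


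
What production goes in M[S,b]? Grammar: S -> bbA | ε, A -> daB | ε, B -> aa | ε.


For [S, b]: 'b' ∈ FIRST(bbA)
Entry: S -> bbA


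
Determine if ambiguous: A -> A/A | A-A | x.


'x/x-x' has two parse trees (no precedence encoded between / and -)
Ambiguous


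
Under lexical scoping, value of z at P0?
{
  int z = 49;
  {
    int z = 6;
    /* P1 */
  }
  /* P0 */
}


z declared in the same block as P0
z = 49


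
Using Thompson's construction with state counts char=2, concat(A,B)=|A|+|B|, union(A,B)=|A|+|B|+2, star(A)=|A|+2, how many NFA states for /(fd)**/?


Syntax tree has 2 char leaf(s), 0 union(s), 2 star(s)
chars contribute 2×2 = 4; each union adds +2; each star adds +2
Total: 4 + 0 + 4 = 8 states


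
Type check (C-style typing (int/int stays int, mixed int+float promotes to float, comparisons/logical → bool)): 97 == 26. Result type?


Operand types: int == int
Rule: comparison yields bool
Result type: bool


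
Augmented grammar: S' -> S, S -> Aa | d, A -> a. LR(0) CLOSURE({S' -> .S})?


Start: S' -> .S
For each item with dot before a nonterminal B, add B -> .γ for every B-production
Closure: [S' -> .S, S -> .Aa, S -> .d, A -> .a]


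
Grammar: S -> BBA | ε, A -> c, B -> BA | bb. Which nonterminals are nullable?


A nonterminal is nullable iff some alternative derives ε (directly, or every symbol in it is nullable)
Nullable: {S}


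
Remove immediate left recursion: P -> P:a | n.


Left-recursive alternatives: P:a; non-recursive: n
Introduce P': P -> nP', P' -> :aP' | ε


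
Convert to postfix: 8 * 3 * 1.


Left to right (same or higher precedence on left)
Postfix: 8 3 * 1 *


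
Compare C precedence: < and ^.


'<' is relational (level 7); '^' is bitwise XOR (level 4)
Higher level binds tighter
'<' has higher precedence than '^'


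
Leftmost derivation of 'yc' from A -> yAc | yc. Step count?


Derivation: A => yc
Steps: 1


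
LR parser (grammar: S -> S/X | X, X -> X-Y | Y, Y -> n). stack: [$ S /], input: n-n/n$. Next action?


no handle ('S/' is not any RHS); shift 'n'
Action: shift


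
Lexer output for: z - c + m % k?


Scan left to right, longest-match per lexeme
Tokens: ID(z), OP(-), ID(c), OP(+), ID(m), OP(%), ID(k)


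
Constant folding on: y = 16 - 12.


16 - 12 = 4 at compile time
Optimized: y = 4


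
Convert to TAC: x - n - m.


Break into single-operator statements:
t1 = x - n
t2 = t1 - m


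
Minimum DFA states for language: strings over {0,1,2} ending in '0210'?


Track the longest suffix of input matching a prefix of '0210': 5 classes (prefixes of length 0..4)
Minimal DFA: 5 states


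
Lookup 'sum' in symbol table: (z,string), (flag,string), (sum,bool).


Lookup 'sum' → type bool


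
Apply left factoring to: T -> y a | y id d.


Common prefix: 'y'
Factored: T -> y T', T' -> a | id d


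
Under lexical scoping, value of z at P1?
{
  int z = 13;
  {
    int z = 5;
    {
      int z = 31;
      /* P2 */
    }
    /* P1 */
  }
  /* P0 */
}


z declared in the same block as P1
z = 5


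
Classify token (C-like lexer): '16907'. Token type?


Pattern: digits only
Type: INTEGER_LITERAL


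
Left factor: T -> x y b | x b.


Common prefix: 'x'
Factored: T -> x T', T' -> y b | b


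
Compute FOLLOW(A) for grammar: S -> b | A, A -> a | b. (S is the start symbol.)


$ ∈ FOLLOW(S). For each A -> αBβ: add FIRST(β)\{ε} to FOLLOW(B); if β nullable, add FOLLOW(A).
FOLLOW(A) = {$}


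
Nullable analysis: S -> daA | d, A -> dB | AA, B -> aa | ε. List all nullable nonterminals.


A nonterminal is nullable iff some alternative derives ε (directly, or every symbol in it is nullable)
Nullable: {B}


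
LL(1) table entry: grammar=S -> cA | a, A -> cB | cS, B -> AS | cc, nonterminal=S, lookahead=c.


For [S, c]: 'c' ∈ FIRST(cA)
Entry: S -> cA


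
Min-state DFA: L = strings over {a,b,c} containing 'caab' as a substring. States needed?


KMP-style automaton: 4 progress states + 1 absorbing accept = 5
Minimal DFA: 5 states


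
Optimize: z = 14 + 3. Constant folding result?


14 + 3 = 17 at compile time
Optimized: z = 17


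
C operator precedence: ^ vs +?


'+' is additive (level 9); '^' is bitwise XOR (level 4)
Higher level binds tighter
'+' has higher precedence than '^'


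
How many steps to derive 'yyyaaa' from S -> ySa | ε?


Derivation: S => ySa => yySaa => yyySaaa => yyyaaa
Steps: 4


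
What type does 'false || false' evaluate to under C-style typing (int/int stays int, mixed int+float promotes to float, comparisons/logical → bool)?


Operand types: bool || bool
Rule: logical operators take bool operands and yield bool
Result type: bool


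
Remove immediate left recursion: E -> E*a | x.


Left-recursive alternatives: E*a; non-recursive: x
Introduce E': E -> xE', E' -> *aE' | ε


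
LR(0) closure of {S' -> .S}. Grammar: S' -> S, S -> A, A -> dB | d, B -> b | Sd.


Start: S' -> .S
For each item with dot before a nonterminal B, add B -> .γ for every B-production
Closure: [S' -> .S, S -> .A, A -> .dB, A -> .d]


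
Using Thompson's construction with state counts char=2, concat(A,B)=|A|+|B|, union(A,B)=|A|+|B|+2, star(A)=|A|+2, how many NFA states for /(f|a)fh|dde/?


Syntax tree has 7 char leaf(s), 2 union(s), 0 star(s)
chars contribute 7×2 = 14; each union adds +2; each star adds +2
Total: 14 + 4 + 0 = 18 states


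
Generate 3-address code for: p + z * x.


Break into single-operator statements:
t1 = z * x
t2 = p + t1


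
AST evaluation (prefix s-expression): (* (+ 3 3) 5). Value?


Evaluate inner: (+ 3 3) = 6
Evaluate root: (* 6 5) = 30
Result: 30


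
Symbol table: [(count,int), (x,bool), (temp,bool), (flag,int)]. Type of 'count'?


Lookup 'count' → type int


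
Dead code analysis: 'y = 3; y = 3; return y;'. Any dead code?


first assignment to y is overwritten before any read
Dead: 'y = 3'
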